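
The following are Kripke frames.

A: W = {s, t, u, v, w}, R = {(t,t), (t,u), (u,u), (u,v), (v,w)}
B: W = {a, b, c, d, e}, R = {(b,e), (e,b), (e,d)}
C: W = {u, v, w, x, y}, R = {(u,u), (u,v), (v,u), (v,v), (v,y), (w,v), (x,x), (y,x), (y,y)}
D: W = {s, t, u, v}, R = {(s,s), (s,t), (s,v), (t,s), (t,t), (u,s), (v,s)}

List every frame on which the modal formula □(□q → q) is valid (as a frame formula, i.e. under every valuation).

Frame correspondent (Sahlqvist): ∀x ∀y (Rxy → Ryy) — i.e. shift-reflexivity.
A: fails — Ruv but not Rvv.
B: fails — Reb but not Rbb.
C: satisfies the condition.
D: fails — Rsv but not Rvv.
Valid on: C.

C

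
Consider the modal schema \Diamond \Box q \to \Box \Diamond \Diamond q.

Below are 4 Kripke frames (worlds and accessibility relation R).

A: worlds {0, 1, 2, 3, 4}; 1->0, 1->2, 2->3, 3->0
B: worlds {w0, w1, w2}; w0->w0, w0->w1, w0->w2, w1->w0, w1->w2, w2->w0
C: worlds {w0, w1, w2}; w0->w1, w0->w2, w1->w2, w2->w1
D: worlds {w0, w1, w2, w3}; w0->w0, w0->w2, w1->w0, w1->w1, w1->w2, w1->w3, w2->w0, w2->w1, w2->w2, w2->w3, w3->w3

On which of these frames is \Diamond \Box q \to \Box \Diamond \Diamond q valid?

B

The schema corresponds to a generalized confluence (Geach) condition: \forall x \forall y \forall z ((xRy \wedge xRz) \to \exists w (yRw \wedge z R^2 w)).
A: fails — 1R0, 1R0 but no w with 0Rw and 0R²w.
B: holds.
C: fails — w0Rw1, w0Rw1 but no w with w1Rw and w1R²w.
D: fails — w1Rw0, w1Rw3 but no w with w0Rw and w3R²w.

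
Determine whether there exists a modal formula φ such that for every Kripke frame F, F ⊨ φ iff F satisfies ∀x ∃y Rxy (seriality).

The condition is seriality. A defining modal formula is □p → ◇p.
Suppose □p→◇p is valid. At any x set V(p)=W. Then □p at x, so ◇p at x, so x has a successor.

Yes, by □p → ◇p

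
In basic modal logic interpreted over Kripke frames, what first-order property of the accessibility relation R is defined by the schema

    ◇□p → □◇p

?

convergence

This is the .2 axiom.
Its frame correspondent is convergence — ∀x ∀y ∀z (Rxy ∧ Rxz → ∃w (Ryw ∧ Rzw)).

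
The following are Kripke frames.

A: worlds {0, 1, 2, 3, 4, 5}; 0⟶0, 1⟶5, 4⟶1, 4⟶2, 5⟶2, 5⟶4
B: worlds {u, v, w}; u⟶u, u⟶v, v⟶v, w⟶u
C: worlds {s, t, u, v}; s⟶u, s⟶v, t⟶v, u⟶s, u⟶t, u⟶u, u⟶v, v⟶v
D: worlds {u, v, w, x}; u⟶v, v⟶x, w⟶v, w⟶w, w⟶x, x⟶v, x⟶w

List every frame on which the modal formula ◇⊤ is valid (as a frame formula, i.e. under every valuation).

B, C, D

This is the axiom for seriality; its first-order frame correspondent is ∀x ∃y Rxy.
A: fails — world 2 has no successor.
B: ✓.
C: ✓.
D: ✓.
Valid on: B, C, D.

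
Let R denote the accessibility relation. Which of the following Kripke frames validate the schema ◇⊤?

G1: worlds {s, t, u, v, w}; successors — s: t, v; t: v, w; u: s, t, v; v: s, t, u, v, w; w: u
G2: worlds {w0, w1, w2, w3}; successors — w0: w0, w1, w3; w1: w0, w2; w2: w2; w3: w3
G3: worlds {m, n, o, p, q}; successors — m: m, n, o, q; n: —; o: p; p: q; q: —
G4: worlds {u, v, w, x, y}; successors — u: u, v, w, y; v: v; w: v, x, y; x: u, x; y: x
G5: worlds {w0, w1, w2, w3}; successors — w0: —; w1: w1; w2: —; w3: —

This is the axiom for seriality; its first-order frame correspondent is ∀x ∃y Rxy.
G1: satisfies the condition.
G2: satisfies the condition.
G3: fails — world n has no successor.
G4: satisfies the condition.
G5: fails — world w0 has no successor.
Valid on: G1, G2, G4.

G1, G2, G4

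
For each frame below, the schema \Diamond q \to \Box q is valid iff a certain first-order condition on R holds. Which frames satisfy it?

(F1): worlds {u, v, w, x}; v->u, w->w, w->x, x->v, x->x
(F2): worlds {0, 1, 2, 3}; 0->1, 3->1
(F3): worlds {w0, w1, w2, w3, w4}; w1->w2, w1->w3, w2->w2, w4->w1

Frame correspondent (Sahlqvist): \forall x \forall y \forall z (Rxy \wedge Rxz \to y = z) — i.e. partial functionality.
(F1): fails — w sees both w and x.
(F2): holds.
(F3): fails — w1 sees both w2 and w3.
Valid on: (F2).

(F2)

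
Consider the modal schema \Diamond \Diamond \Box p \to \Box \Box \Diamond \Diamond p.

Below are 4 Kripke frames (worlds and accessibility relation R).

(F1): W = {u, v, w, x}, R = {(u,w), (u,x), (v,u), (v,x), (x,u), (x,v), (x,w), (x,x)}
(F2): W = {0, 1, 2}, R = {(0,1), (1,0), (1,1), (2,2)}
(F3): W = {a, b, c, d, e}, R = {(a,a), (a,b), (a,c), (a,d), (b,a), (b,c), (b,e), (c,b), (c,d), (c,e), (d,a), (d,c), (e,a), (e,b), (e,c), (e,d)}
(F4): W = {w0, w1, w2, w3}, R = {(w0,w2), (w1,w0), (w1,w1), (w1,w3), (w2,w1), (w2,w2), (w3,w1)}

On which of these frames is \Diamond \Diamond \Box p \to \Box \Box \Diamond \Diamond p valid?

The schema corresponds to a generalized confluence (Geach) condition: \forall x \forall y \forall z ((x R^2 y \wedge x R^2 z) \to \exists w (yRw \wedge z R^2 w)).
(F1): fails — uR²u, uR²w but no t with uRt and wR²t.
(F2): holds.
(F3): holds.
(F4): fails — w1R²w0, w1R²w3 but no w with w0Rw and w3R²w.

(F2), (F3)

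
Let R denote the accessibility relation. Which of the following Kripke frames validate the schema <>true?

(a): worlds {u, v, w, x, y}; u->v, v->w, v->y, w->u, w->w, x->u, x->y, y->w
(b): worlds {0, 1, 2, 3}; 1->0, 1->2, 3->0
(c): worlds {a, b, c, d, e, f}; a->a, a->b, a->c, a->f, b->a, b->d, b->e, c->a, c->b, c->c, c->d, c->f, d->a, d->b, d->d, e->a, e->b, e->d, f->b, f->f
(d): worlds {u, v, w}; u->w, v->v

Frame correspondent (Sahlqvist): forall x exists y Rxy — i.e. seriality.
(a): satisfies the condition.
(b): fails — world 0 has no successor.
(c): satisfies the condition.
(d): fails — world w has no successor.
Valid on: (a), (c).

(a), (c)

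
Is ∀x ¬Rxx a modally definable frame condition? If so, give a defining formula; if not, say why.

Modal frame validity is preserved under surjective bounded morphisms.
The 3-cycle (worlds a,b,c with a→b→c→a) is irreflexive, and the map sending every world to a single reflexive point • is a surjective bounded morphism (forth: every edge maps to (•,•); back: every world has a successor). So any modal formula valid on the 3-cycle is also valid on the reflexive point, which is not irreflexive.
So no modal formula (or set of formulas) defines exactly the irreflexive frames.

No — not modally definable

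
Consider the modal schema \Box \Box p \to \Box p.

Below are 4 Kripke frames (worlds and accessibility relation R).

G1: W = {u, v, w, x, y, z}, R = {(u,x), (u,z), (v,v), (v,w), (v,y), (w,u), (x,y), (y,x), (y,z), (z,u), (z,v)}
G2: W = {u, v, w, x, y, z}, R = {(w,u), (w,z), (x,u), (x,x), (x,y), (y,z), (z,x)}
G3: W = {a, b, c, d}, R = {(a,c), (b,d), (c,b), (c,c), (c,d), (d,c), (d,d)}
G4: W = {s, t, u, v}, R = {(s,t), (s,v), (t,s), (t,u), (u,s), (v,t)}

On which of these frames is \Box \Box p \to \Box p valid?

The schema corresponds to density: \forall x \forall y (Rxy \to \exists z (Rxz \wedge Rzy)).
G1: fails — Ruz but no t with Rut and Rtz.
G2: fails — Rwu but no t with Rwt and Rtu.
G3: holds.
G4: fails — Rus but no z with Ruz and Rzs.
Valid on: G3.

G3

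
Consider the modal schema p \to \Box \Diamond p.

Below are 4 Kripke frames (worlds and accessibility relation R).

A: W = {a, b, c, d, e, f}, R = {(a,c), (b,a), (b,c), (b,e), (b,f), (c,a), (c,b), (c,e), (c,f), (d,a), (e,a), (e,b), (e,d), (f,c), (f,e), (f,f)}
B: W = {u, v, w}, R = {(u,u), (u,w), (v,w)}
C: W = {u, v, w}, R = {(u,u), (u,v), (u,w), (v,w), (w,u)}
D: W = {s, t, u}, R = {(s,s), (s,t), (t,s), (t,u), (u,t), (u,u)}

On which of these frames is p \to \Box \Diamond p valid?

D

The schema corresponds to symmetry: \forall x \forall y (Rxy \to Ryx).
A: fails — Rbf but not Rfb.
B: fails — Rvw but not Rwv.
C: fails — Ruv but not Rvu.
D: ✓.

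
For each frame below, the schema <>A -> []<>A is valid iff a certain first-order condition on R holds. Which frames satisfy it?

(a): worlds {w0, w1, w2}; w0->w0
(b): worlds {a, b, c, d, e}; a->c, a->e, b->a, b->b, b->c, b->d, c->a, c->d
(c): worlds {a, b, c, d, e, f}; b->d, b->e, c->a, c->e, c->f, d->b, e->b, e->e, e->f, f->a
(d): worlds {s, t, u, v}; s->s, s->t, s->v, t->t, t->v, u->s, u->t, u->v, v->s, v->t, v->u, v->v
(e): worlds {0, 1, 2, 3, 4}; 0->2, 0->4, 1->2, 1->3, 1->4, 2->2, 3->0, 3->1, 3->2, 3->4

(a)

The schema corresponds to the Euclidean property: forall x forall y forall z (Rxy & Rxz -> Ryz).
(a): condition met.
(b): fails — Rae and Rae but not Ree.
(c): fails — Rbe and Rbd but not Red.
(d): fails — Rst and Rss but not Rts.
(e): fails — R02 and R04 but not R24.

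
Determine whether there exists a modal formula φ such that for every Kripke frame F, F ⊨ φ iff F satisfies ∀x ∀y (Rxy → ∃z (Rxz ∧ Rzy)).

Yes — defined by □□q → □q

Yes: it is density, defined by the C4 schema □□q → □q.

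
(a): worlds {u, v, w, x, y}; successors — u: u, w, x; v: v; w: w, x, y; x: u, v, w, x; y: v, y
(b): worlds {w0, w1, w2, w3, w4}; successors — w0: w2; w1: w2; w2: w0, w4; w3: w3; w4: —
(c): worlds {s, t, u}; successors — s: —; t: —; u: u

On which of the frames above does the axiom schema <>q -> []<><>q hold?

This is the axiom for a generalized confluence (Geach) condition; its first-order frame correspondent is forall x forall y forall z ((xRy & xRz) -> exists w (y = w & z R^2 w)).
(a): fails — wRw, wRy but no t with w=t and yR²t.
(b): fails — w2Rw0, w2Rw4 but no w with w0=w and w4R²w.
(c): ✓.

(c)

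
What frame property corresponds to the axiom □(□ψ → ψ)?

shift-reflexivity: ∀x ∀y (Rxy → Ryy)

Suppose □(□ψ→ψ) is valid. Take Rxy and set V(ψ)={w : Ryw}. Then at y, □ψ holds; since □(□ψ→ψ) at x, □ψ→ψ at y, so ψ at y, i.e. Ryy.
Conversely, on a frame with shift-reflexivity the schema holds at every world under every valuation.
Frame condition: ∀x ∀y (Rxy → Ryy).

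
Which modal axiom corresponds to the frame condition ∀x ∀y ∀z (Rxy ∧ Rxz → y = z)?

A defining formula is ◇p → □p (the CD axiom).
Suppose ◇p→□p is valid. Take Rxy, Rxz and set V(p)={y}. Then ◇p at x, so □p at x, so p at z, i.e. z=y.

◇p → □p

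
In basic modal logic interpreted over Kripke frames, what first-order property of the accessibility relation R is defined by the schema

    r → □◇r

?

Suppose r→□◇r is valid. Take Rxy and set V(r)={x}. Then r at x, so □◇r at x, so ◇r at y, so some z with Ryz has r; z=x, i.e. Ryx.
Conversely, on a frame with symmetry the schema holds at every world under every valuation.
So the correspondent is symmetry.

Symmetry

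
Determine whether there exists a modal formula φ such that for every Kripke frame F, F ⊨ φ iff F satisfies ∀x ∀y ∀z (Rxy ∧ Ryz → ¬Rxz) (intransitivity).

No

If a class were modally definable it would be closed under surjective bounded morphisms (Goldblatt–Thomason).
The 7-cycle (worlds w0,w1,w2,w3,w4,w5,w6 with w0→w1→w2→w3→w4→w5→w6→w0) is intransitive. Mapping every world to a single reflexive point • is a surjective bounded morphism; the reflexive point is not intransitive (R••∧R•• but R••).
So no modal formula (or set of formulas) defines exactly the intransitive frames.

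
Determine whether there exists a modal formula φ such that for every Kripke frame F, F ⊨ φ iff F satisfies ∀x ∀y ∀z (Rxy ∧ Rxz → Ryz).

Yes: it is the Euclidean property, defined by the 5 schema ◇q → □◇q.
Suppose ◇q→□◇q is valid. Take Rxy, Rxz and set V(q)={y}. Then ◇q at x, so □◇q at x, so ◇q at z, so some w with Rzw has q; w=y, i.e. Rzy. By symmetry of the argument, Ryz.

Yes — defined by ◇q → □◇q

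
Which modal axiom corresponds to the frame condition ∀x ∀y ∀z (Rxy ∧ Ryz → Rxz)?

□ψ → □□ψ

A defining formula is □ψ → □□ψ (the 4 axiom).
Suppose □ψ→□□ψ is valid. Take Rxy, Ryz and set V(ψ)={w : Rxw}. Then □ψ at x, so □□ψ at x, so □ψ at y, so ψ at z, i.e. Rxz.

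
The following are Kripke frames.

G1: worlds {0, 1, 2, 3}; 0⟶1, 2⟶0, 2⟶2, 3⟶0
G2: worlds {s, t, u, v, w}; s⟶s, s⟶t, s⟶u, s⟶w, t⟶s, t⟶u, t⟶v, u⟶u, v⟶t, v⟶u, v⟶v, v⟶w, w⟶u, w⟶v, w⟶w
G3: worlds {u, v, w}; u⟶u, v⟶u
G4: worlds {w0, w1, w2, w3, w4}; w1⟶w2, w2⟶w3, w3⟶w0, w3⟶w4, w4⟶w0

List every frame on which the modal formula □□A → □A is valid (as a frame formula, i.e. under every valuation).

This is the axiom for density; its first-order frame correspondent is ∀x ∀y (Rxy → ∃z (Rxz ∧ Rzy)).
G1: fails — R01 but no z with R0z and Rz1.
G2: condition met.
G3: condition met.
G4: fails — Rw1w2 but no z with Rw1z and Rzw2.

G2, G3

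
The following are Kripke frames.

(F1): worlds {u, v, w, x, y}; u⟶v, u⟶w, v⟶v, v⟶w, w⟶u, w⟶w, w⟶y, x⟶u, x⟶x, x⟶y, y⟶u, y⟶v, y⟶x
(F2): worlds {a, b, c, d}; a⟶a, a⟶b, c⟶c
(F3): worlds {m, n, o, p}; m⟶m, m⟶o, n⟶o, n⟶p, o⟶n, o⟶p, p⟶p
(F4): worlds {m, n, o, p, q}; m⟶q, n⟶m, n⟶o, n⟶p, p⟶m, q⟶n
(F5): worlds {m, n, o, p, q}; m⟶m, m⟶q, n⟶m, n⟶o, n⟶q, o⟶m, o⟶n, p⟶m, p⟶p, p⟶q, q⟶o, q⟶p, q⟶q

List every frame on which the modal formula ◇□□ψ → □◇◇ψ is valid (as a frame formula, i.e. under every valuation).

(F1), (F3), (F5)

This is the axiom for a generalized confluence (Geach) condition; its first-order frame correspondent is ∀x ∀y ∀z ((xRy ∧ xRz) → ∃w (yR²w ∧ zR²w)).
(F1): holds.
(F2): fails — aRa, aRb but no w with aR²w and bR²w.
(F3): holds.
(F4): fails — nRm, nRo but no w with mR²w and oR²w.
(F5): holds.
Valid on: (F1), (F3), (F5).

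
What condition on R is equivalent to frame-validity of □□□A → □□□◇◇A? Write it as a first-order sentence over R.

This is a Sahlqvist (Geach-type) schema ◇^0□^3A → □^3◇^2A.
Minimal-valuation argument: fix x; take any y with xR^0y and any z with xR^3z. Set V(A) to the set of worlds R-reachable from y in exactly 3 steps. Then □^3A holds at y, so the antecedent holds at x; validity forces ◇^2A at z, giving a w with zR^2w and yR^3w.
First-order correspondent: ∀x ∀z (xR³z → ∃w (xR³w ∧ zR²w)).

∀x ∀z (xR³z → ∃w (xR³w ∧ zR²w))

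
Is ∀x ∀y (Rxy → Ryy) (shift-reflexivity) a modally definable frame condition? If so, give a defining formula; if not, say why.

The condition is shift-reflexivity. A defining modal formula is □(□q → q).

Yes — defined by □(□q → q)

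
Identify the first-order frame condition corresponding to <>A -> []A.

partial functionality: forall x forall y forall z (Rxy & Rxz -> y = z)

This is the CD axiom.
Its frame correspondent is partial functionality — forall x forall y forall z (Rxy & Rxz -> y = z).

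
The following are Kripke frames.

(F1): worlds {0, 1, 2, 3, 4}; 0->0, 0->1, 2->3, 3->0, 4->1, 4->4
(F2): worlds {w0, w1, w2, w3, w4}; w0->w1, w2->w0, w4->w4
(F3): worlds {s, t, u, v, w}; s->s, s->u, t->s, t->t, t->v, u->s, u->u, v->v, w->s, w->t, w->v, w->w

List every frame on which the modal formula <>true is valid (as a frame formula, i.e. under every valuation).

This is the axiom for seriality; its first-order frame correspondent is forall x exists y Rxy.
(F1): fails — world 1 has no successor.
(F2): fails — world w1 has no successor.
(F3): condition met.

(F3)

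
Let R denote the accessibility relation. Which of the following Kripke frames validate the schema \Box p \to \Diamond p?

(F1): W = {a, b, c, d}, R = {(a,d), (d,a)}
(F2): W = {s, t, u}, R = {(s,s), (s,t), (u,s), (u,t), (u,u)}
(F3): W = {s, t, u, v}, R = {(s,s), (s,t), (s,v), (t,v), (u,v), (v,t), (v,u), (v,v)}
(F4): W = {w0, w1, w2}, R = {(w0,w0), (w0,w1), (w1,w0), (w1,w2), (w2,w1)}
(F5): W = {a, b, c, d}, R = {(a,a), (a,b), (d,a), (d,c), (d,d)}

(F3), (F4)

Frame correspondent (Sahlqvist): \forall x \exists y Rxy — i.e. seriality.
(F1): fails — world b has no successor.
(F2): fails — world t has no successor.
(F3): satisfies the condition.
(F4): satisfies the condition.
(F5): fails — world b has no successor.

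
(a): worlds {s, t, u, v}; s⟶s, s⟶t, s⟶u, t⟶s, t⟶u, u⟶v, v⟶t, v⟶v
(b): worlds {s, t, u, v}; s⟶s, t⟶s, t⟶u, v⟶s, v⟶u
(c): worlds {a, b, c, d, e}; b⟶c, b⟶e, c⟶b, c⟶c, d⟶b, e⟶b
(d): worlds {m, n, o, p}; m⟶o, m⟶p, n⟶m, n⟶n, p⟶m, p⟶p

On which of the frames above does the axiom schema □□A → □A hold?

This is the axiom for density; its first-order frame correspondent is ∀x ∀y (Rxy → ∃z (Rxz ∧ Rzy)).
(a): condition met.
(b): fails — Rvu but no z with Rvz and Rzu.
(c): fails — Reb but no z with Rez and Rzb.
(d): fails — Rmo but no z with Rmz and Rzo.
Valid on: (a).

(a)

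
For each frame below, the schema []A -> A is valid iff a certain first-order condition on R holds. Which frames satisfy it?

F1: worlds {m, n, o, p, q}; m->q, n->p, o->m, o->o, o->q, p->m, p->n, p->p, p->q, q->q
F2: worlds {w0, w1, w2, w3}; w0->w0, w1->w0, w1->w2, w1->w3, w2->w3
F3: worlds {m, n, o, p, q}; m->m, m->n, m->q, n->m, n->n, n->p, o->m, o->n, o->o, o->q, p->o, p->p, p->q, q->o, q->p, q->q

The schema corresponds to reflexivity: forall x Rxx.
F1: fails — world m does not see itself.
F2: fails — world w1 does not see itself.
F3: satisfies the condition.

F3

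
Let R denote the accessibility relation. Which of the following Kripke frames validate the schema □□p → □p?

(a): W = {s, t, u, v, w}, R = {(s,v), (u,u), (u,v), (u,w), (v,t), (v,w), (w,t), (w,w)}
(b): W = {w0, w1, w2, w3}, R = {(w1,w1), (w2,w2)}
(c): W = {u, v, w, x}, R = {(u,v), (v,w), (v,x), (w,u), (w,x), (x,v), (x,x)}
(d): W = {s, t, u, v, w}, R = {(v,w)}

(b)

Frame correspondent (Sahlqvist): ∀x ∀y (Rxy → ∃z (Rxz ∧ Rzy)) — i.e. density.
(a): fails — Rsv but no z with Rsz and Rzv.
(b): holds.
(c): fails — Ruv but no z with Ruz and Rzv.
(d): fails — Rvw but no z with Rvz and Rzw.
Valid on: (b).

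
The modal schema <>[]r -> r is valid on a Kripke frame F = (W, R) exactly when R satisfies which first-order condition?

symmetry: forall x forall y (Rxy -> Ryx)

This is frame-equivalent to r → □◇r (substitute ¬r for r and contrapose).
Suppose r→□◇r is valid. Take Rxy and set V(r)={x}. Then r at x, so □◇r at x, so ◇r at y, so some z with Ryz has r; z=x, i.e. Ryx.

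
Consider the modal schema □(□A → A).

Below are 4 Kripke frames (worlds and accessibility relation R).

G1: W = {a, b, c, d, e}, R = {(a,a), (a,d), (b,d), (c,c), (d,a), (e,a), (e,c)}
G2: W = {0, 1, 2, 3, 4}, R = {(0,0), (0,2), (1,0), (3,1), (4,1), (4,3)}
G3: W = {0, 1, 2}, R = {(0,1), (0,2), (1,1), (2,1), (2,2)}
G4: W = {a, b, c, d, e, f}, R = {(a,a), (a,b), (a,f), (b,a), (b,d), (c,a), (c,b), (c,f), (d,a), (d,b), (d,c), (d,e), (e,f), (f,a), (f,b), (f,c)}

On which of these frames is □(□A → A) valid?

This is the axiom for shift-reflexivity; its first-order frame correspondent is ∀x ∀y (Rxy → Ryy).
G1: fails — Rad but not Rdd.
G2: fails — R31 but not R11.
G3: satisfies the condition.
G4: fails — Rdc but not Rcc.

G3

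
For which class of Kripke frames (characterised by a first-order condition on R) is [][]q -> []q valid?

Suppose □□q→□q is valid. Take Rxy and set V(q)={w : xR²w}. Then □□q at x, so □q at x, so q at y, i.e. ∃z(Rxz∧Rzy).

Density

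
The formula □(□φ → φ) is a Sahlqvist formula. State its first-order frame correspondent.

Suppose □(□φ→φ) is valid. Take Rxy and set V(φ)={w : Ryw}. Then at y, □φ holds; since □(□φ→φ) at x, □φ→φ at y, so φ at y, i.e. Ryy.
Conversely, on a frame with shift-reflexivity the schema holds at every world under every valuation.
Frame condition: ∀x ∀y (Rxy → Ryy).

Shift-reflexivity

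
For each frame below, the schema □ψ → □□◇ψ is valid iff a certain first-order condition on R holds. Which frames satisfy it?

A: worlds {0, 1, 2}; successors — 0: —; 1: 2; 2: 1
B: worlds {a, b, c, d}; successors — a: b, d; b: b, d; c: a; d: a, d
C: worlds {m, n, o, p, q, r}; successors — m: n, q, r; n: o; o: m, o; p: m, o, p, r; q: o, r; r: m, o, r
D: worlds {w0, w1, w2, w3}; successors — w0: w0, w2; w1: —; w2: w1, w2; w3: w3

A

The schema corresponds to a generalized confluence (Geach) condition: ∀x ∀z (xR²z → ∃w (xRw ∧ zRw)).
A: ✓.
B: fails — cR²b but no w with cRw and bRw.
C: fails — mR²o but no w with mRw and oRw.
D: fails — w0R²w1 but no w with w0Rw and w1Rw.
Valid on: A.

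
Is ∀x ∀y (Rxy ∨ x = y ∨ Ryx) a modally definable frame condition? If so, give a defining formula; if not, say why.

Any modally definable frame class is closed under disjoint unions.
Take 3 disjoint single-world reflexive frames: each is trivially connected, but their disjoint union has 3 worlds with no edge between distinct components, so it is not connected.
So the class is not modally definable.

No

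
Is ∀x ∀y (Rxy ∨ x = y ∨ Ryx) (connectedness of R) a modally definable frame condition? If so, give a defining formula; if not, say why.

If a class were modally definable it would be closed under disjoint unions (Goldblatt–Thomason).
Take 2 disjoint single-world reflexive frames: each is trivially connected, but their disjoint union has 2 worlds with no edge between distinct components, so it is not connected.
Hence connectedness of R is not modally definable.

No — not modally definable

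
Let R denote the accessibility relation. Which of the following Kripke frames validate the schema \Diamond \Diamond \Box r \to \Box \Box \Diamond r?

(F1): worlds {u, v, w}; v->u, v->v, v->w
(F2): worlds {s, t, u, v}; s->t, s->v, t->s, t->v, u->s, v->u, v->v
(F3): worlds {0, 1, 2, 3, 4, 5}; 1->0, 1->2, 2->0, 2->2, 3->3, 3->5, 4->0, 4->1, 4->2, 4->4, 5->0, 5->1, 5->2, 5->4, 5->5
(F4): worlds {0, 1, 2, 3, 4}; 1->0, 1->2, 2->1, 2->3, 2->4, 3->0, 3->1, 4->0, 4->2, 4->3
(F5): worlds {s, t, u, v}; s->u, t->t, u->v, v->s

(F5)

The schema corresponds to a generalized confluence (Geach) condition: \forall x \forall y \forall z ((x R^2 y \wedge x R^2 z) \to \exists w (yRw \wedge zRw)).
(F1): fails — vR²u, vR²u but no t with uRt and uRt.
(F2): fails — sR²s, sR²u but no w with sRw and uRw.
(F3): fails — 1R²0, 1R²0 but no w with 0Rw and 0Rw.
(F4): fails — 2R²0, 2R²0 but no w with 0Rw and 0Rw.
(F5): satisfies the condition.
Valid on: (F5).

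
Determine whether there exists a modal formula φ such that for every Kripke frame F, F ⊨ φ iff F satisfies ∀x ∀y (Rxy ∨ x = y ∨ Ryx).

If a class were modally definable it would be closed under disjoint unions (Goldblatt–Thomason).
Take 4 disjoint single-world reflexive frames: each is trivially connected, but their disjoint union has 4 worlds with no edge between distinct components, so it is not connected.
So the class is not modally definable.

Not modally definable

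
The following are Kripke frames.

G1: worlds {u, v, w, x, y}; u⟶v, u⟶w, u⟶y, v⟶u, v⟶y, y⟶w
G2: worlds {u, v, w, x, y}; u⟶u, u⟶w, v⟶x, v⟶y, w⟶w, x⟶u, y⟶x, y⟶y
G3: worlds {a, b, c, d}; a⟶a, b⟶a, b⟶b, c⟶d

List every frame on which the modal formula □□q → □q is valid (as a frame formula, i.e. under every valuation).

This is the axiom for density; its first-order frame correspondent is ∀x ∀y (Rxy → ∃z (Rxz ∧ Rzy)).
G1: fails — Ruv but no z with Ruz and Rzv.
G2: holds.
G3: fails — Rcd but no z with Rcz and Rzd.
Valid on: G2.

G2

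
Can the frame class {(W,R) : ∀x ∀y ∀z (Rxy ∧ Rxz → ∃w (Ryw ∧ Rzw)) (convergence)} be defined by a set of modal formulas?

Yes, by ◇□p → □◇p

This is a Sahlqvist condition; the .2 axiom ◇□p → □◇p defines it.
Suppose ◇□p→□◇p is valid. Take Rxy, Rxz and set V(p)={w : Ryw}. Then □p at y so ◇□p at x, so □◇p at x, so ◇p at z, giving w with Rzw and Ryw.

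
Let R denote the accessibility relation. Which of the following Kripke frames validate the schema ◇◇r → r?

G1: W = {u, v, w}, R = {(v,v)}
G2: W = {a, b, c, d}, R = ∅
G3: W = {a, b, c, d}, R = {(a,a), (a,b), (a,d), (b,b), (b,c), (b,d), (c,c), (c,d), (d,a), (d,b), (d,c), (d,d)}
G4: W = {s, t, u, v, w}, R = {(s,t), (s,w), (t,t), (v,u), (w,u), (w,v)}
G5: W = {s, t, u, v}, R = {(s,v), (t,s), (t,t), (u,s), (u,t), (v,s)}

G1, G2

Frame correspondent (Sahlqvist): ∀x ∀y (xR²y → ∃w (y = w ∧ x = w)) — i.e. a generalized confluence (Geach) condition.
G1: condition met.
G2: condition met.
G3: fails — aR²b but b ≠ a.
G4: fails — sR²t but t ≠ s.
G5: fails — tR²s but s ≠ t.
Valid on: G1, G2.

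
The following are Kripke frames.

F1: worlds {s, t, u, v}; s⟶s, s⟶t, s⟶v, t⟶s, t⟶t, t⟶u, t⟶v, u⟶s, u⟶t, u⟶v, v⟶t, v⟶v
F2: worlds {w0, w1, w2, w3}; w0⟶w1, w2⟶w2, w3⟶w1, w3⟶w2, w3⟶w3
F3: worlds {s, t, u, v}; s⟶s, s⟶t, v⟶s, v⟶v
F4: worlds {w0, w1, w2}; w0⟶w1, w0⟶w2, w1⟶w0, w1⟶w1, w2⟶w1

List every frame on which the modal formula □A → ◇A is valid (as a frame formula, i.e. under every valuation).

F1, F4

This is the axiom for seriality; its first-order frame correspondent is ∀x ∃y Rxy.
F1: holds.
F2: fails — world w1 has no successor.
F3: fails — world t has no successor.
F4: holds.
Valid on: F1, F4.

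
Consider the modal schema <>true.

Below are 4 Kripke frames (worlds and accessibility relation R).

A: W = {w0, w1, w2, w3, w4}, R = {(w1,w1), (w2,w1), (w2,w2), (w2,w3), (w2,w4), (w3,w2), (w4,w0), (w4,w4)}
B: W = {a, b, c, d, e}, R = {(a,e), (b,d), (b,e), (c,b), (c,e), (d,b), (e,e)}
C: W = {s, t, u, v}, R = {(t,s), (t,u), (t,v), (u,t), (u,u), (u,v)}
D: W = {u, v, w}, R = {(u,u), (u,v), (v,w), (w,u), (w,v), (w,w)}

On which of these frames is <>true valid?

B, D

Frame correspondent (Sahlqvist): forall x exists y Rxy — i.e. seriality.
A: fails — world w0 has no successor.
B: satisfies the condition.
C: fails — world s has no successor.
D: satisfies the condition.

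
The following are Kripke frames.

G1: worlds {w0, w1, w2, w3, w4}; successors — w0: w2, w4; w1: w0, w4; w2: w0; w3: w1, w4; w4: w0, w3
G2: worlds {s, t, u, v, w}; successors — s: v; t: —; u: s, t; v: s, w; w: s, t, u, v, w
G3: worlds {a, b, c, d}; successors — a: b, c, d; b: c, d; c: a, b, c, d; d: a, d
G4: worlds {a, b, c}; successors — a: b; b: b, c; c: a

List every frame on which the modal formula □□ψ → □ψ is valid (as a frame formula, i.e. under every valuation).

Frame correspondent (Sahlqvist): ∀x ∀y (Rxy → ∃z (Rxz ∧ Rzy)) — i.e. density.
G1: fails — Rw0w4 but no z with Rw0z and Rzw4.
G2: fails — Rut but no z with Ruz and Rzt.
G3: condition met.
G4: fails — Rca but no z with Rcz and Rza.
Valid on: G3.

G3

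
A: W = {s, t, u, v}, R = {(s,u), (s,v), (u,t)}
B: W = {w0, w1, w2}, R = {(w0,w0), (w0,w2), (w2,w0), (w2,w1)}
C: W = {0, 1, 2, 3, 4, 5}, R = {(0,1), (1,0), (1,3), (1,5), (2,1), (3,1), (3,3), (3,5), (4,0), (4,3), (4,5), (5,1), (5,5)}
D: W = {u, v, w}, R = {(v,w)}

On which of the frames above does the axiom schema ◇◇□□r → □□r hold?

The schema corresponds to a generalized confluence (Geach) condition: ∀x ∀y ∀z ((xR²y ∧ xR²z) → ∃w (yR²w ∧ z = w)).
A: fails — sR²t, sR²t but no w with tR²w and t=w.
B: fails — w0R²w1, w0R²w0 but no w with w1R²w and w0=w.
C: fails — 3R²0, 3R²1 but no w with 0R²w and 1=w.
D: holds.
Valid on: D.

D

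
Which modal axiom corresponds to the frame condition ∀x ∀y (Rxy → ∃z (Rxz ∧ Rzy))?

□□ψ → □ψ

This is density; the standard corresponding axiom is C4: □□ψ → □ψ.
Suppose □□ψ→□ψ is valid. Take Rxy and set V(ψ)={w : xR²w}. Then □□ψ at x, so □ψ at x, so ψ at y, i.e. ∃z(Rxz∧Rzy).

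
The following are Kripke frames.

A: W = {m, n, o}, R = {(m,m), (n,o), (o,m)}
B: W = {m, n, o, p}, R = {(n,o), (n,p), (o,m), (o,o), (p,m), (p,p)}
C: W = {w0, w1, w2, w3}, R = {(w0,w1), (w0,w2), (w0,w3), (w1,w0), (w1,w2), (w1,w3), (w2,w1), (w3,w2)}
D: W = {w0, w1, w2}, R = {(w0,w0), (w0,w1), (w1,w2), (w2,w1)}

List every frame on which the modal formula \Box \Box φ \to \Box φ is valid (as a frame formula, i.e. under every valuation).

B

Frame correspondent (Sahlqvist): \forall x \forall y (Rxy \to \exists z (Rxz \wedge Rzy)) — i.e. density.
A: fails — Rno but no z with Rnz and Rzo.
B: ✓.
C: fails — Rw1w0 but no z with Rw1z and Rzw0.
D: fails — Rw1w2 but no z with Rw1z and Rzw2.
Valid on: B.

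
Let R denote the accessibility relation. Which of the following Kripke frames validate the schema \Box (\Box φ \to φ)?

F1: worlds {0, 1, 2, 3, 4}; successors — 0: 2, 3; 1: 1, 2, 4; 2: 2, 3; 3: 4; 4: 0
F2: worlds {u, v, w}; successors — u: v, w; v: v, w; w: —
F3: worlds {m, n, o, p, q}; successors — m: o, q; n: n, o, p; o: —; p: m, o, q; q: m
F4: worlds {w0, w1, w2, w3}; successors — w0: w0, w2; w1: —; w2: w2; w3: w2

The schema corresponds to shift-reflexivity: \forall x \forall y (Rxy \to Ryy).
F1: fails — R34 but not R44.
F2: fails — Ruw but not Rww.
F3: fails — Rpm but not Rmm.
F4: holds.
Valid on: F4.

F4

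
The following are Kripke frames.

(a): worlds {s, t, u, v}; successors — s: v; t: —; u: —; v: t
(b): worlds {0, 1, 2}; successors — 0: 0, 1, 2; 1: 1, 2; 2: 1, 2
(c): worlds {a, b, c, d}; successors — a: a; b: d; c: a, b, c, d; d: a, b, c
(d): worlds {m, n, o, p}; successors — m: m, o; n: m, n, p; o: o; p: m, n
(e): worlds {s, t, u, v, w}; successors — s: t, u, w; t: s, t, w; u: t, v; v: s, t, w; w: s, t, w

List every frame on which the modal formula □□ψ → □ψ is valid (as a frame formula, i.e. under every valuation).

The schema corresponds to density: ∀x ∀y (Rxy → ∃z (Rxz ∧ Rzy)).
(a): fails — Rvt but no z with Rvz and Rzt.
(b): holds.
(c): fails — Rbd but no z with Rbz and Rzd.
(d): holds.
(e): fails — Ruv but no z with Ruz and Rzv.
Valid on: (b), (d).

(b), (d)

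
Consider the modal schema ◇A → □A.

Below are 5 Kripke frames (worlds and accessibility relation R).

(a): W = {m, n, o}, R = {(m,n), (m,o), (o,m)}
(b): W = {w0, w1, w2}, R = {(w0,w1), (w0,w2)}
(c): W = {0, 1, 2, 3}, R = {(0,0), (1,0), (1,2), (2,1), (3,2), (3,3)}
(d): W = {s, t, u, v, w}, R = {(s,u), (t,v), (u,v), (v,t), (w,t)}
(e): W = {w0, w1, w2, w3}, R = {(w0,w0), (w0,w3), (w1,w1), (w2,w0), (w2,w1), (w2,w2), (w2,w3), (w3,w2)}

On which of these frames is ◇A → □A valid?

(d)

The schema corresponds to partial functionality: ∀x ∀y ∀z (Rxy ∧ Rxz → y = z).
(a): fails — m sees both n and o.
(b): fails — w0 sees both w1 and w2.
(c): fails — 1 sees both 0 and 2.
(d): holds.
(e): fails — w0 sees both w0 and w3.
Valid on: (d).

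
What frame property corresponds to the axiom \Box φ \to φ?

reflexivity

Suppose □φ→φ is valid. At any x set V(φ)={w : Rxw}. Then □φ holds at x, so φ holds at x, i.e. Rxx.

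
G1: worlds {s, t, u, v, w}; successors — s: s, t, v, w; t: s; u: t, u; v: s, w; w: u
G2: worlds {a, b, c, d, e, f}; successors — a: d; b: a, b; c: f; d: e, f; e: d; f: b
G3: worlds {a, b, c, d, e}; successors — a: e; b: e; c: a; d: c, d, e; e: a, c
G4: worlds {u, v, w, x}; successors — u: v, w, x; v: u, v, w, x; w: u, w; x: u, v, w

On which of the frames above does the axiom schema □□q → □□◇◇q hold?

Frame correspondent (Sahlqvist): ∀x ∀z (xR²z → ∃w (xR²w ∧ zR²w)) — i.e. a generalized confluence (Geach) condition.
G1: holds.
G2: fails — aR²f but no w with aR²w and fR²w.
G3: fails — aR²c but no w with aR²w and cR²w.
G4: holds.
Valid on: G1, G4.

G1, G4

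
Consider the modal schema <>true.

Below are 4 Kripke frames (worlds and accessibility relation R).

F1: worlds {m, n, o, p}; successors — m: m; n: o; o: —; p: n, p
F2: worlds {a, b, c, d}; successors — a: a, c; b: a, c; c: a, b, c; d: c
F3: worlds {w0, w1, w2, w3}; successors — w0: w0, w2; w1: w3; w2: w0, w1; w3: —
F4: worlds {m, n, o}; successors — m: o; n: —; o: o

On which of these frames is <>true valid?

This is the axiom for seriality; its first-order frame correspondent is forall x exists y Rxy.
F1: fails — world o has no successor.
F2: condition met.
F3: fails — world w3 has no successor.
F4: fails — world n has no successor.
Valid on: F2.

F2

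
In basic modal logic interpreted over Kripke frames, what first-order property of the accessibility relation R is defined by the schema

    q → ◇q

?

Reflexivity

This is frame-equivalent to □q → q (substitute ¬q for q and contrapose).
Suppose □q→q is valid. At any x set V(q)={w : Rxw}. Then □q holds at x, so q holds at x, i.e. Rxx.
The converse is a direct semantic check.
Frame condition: ∀x Rxx.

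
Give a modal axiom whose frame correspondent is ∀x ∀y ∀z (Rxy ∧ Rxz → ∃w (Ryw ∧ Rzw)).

A defining formula is ◇□ψ → □◇ψ (the .2 axiom).
Suppose ◇□ψ→□◇ψ is valid. Take Rxy, Rxz and set V(ψ)={w : Ryw}. Then □ψ at y so ◇□ψ at x, so □◇ψ at x, so ◇ψ at z, giving w with Rzw and Ryw.

◇□ψ → □◇ψ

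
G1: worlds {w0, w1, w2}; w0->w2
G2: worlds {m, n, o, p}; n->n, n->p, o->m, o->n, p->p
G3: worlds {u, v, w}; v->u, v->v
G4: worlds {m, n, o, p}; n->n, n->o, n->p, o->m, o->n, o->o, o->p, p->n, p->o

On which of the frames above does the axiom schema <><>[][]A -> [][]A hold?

The schema corresponds to a generalized confluence (Geach) condition: forall x forall y forall z ((x R^2 y & x R^2 z) -> exists w (y R^2 w & z = w)).
G1: ✓.
G2: fails — nR²p, nR²n but no w with pR²w and n=w.
G3: fails — vR²u, vR²u but no t with uR²t and u=t.
G4: fails — nR²m, nR²m but no w with mR²w and m=w.
Valid on: G1.

G1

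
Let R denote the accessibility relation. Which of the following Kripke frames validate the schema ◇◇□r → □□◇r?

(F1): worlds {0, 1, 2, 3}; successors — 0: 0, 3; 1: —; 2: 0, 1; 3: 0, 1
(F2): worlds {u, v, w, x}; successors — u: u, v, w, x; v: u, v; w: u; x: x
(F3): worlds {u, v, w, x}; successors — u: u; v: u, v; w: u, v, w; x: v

(F3)

This is the axiom for a generalized confluence (Geach) condition; its first-order frame correspondent is ∀x ∀y ∀z ((xR²y ∧ xR²z) → ∃w (yRw ∧ zRw)).
(F1): fails — 0R²0, 0R²1 but no w with 0Rw and 1Rw.
(F2): fails — uR²v, uR²x but no t with vRt and xRt.
(F3): satisfies the condition.
Valid on: (F3).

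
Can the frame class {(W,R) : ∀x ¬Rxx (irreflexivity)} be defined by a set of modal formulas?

Modal frame validity is preserved under surjective bounded morphisms.
The 3-cycle (worlds s,t,u with s→t→u→s) is irreflexive, and the map sending every world to a single reflexive point • is a surjective bounded morphism (forth: every edge maps to (•,•); back: every world has a successor). So any modal formula valid on the 3-cycle is also valid on the reflexive point, which is not irreflexive.
Hence irreflexivity is not modally definable.

Not definable by any modal formula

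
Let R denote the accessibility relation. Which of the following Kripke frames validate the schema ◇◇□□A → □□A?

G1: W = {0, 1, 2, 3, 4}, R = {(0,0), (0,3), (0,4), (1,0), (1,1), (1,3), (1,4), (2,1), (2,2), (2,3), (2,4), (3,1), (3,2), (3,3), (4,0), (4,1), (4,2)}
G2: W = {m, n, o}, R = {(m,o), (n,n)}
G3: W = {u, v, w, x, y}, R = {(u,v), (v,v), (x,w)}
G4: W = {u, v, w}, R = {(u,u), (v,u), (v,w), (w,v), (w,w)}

This is the axiom for a generalized confluence (Geach) condition; its first-order frame correspondent is ∀x ∀y ∀z ((xR²y ∧ xR²z) → ∃w (yR²w ∧ z = w)).
G1: condition met.
G2: condition met.
G3: condition met.
G4: fails — vR²u, vR²v but no t with uR²t and v=t.

G1, G2, G3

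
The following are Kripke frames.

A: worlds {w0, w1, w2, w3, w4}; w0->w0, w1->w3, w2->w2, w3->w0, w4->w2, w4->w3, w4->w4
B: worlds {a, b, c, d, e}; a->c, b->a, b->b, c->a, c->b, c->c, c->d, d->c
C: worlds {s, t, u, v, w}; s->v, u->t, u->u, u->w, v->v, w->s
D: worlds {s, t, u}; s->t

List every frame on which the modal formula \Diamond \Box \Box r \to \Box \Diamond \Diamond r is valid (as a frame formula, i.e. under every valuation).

B

This is the axiom for a generalized confluence (Geach) condition; its first-order frame correspondent is \forall x \forall y \forall z ((xRy \wedge xRz) \to \exists w (y R^2 w \wedge z R^2 w)).
A: fails — w4Rw2, w4Rw3 but no w with w2R²w and w3R²w.
B: holds.
C: fails — uRt, uRt but no w* with tR²w* and tR²w*.
D: fails — sRt, sRt but no w with tR²w and tR²w.
Valid on: B.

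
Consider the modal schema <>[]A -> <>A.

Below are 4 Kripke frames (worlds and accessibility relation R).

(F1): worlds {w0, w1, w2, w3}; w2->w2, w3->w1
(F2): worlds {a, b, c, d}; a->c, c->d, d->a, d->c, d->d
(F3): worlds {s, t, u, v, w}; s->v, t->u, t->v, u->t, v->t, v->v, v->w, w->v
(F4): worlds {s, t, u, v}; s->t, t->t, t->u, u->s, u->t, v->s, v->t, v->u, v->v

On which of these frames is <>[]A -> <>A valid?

Frame correspondent (Sahlqvist): forall x forall y (xRy -> exists w (yRw & xRw)) — i.e. a generalized confluence (Geach) condition.
(F1): fails — w3Rw1 but no w with w1Rw and w3Rw.
(F2): fails — aRc but no w with cRw and aRw.
(F3): fails — tRu but no w* with uRw* and tRw*.
(F4): ✓.

(F4)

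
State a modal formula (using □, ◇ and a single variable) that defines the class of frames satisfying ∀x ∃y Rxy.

This is seriality; the standard corresponding axiom is D: □p → ◇p.
Suppose □p→◇p is valid. At any x set V(p)=W. Then □p at x, so ◇p at x, so x has a successor.

□p → ◇p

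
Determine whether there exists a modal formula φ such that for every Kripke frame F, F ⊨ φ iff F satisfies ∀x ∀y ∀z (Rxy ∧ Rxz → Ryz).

Yes: it is the Euclidean property, defined by the 5 schema ◇p → □◇p.
Suppose ◇p→□◇p is valid. Take Rxy, Rxz and set V(p)={y}. Then ◇p at x, so □◇p at x, so ◇p at z, so some w with Rzw has p; w=y, i.e. Rzy. By symmetry of the argument, Ryz.

Yes, by ◇p → □◇p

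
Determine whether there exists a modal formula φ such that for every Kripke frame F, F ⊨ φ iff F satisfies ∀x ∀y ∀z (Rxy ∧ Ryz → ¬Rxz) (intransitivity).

Not modally definable

Any modally definable frame class is closed under surjective bounded morphisms.
The 3-cycle (worlds w0,w1,w2 with w0→w1→w2→w0) is intransitive. Mapping every world to a single reflexive point • is a surjective bounded morphism; the reflexive point is not intransitive (R••∧R•• but R••).
So the class is not modally definable.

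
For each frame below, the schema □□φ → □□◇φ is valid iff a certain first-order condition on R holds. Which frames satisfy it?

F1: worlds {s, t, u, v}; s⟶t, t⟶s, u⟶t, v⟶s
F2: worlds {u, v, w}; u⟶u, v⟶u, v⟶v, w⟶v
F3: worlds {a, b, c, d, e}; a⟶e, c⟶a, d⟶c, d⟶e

The schema corresponds to a generalized confluence (Geach) condition: ∀x ∀z (xR²z → ∃w (xR²w ∧ zRw)).
F1: fails — sR²s but no w with sR²w and sRw.
F2: satisfies the condition.
F3: fails — cR²e but no w with cR²w and eRw.

F2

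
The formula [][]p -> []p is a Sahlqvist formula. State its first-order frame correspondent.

density: forall x forall y (Rxy -> exists z (Rxz & Rzy))

This is the C4 axiom.
It corresponds to density: forall x forall y (Rxy -> exists z (Rxz & Rzy)).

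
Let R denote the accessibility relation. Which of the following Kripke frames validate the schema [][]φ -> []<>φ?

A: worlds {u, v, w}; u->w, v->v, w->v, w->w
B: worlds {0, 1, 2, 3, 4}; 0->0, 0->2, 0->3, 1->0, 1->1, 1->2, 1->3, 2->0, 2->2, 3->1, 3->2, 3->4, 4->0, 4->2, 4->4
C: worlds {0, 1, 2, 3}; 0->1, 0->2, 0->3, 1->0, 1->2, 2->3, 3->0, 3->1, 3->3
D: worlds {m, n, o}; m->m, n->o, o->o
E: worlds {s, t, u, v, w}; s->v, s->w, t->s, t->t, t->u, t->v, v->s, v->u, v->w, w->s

A, B, C, D

Frame correspondent (Sahlqvist): forall x forall z (xRz -> exists w (x R^2 w & zRw)) — i.e. a generalized confluence (Geach) condition.
A: holds.
B: holds.
C: holds.
D: holds.
E: fails — tRu but no w* with tR²w* and uRw*.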